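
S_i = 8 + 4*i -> [8, 12, 16, 20, 24]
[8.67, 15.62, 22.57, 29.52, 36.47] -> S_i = 8.67 + 6.95*i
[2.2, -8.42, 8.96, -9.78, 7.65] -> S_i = Random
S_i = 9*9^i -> [9, 81, 729, 6561, 59049]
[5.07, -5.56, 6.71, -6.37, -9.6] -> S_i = Random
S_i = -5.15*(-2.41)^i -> [-5.15, 12.41, -29.91, 72.09, -173.73]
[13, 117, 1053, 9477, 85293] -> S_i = 13*9^i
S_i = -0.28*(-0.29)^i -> [-0.28, 0.08, -0.02, 0.01, -0.0]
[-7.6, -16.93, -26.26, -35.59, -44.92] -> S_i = -7.60 + -9.33*i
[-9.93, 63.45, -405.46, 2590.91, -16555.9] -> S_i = -9.93*(-6.39)^i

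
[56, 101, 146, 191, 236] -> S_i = 56 + 45*i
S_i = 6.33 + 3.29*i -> [6.33, 9.62, 12.91, 16.2, 19.49]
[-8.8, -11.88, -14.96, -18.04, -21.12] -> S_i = -8.80 + -3.08*i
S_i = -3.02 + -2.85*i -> [-3.02, -5.87, -8.72, -11.57, -14.42]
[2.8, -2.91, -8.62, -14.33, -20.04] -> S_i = 2.80 + -5.71*i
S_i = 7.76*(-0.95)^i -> [7.76, -7.37, 7.0, -6.65, 6.32]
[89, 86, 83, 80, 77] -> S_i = 89 + -3*i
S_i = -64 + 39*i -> [-64, -25, 14, 53, 92]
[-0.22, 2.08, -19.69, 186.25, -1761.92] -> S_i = -0.22*(-9.46)^i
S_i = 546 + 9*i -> [546, 555, 564, 573, 582]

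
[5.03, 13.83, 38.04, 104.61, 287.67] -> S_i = 5.03*2.75^i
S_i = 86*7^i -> [86, 602, 4214, 29498, 206486]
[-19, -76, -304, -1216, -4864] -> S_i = -19*4^i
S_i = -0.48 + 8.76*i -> [-0.48, 8.28, 17.04, 25.8, 34.56]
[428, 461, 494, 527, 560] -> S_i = 428 + 33*i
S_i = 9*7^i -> [9, 63, 441, 3087, 21609]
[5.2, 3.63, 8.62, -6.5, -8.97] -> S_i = Random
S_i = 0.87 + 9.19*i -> [0.87, 10.06, 19.25, 28.44, 37.63]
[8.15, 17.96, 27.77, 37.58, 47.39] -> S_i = 8.15 + 9.81*i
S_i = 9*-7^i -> [9, -63, 441, -3087, 21609]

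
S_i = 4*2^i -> [4, 8, 16, 32, 64]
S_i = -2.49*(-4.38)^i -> [-2.49, 10.91, -47.77, 209.23, -916.42]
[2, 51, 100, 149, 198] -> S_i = 2 + 49*i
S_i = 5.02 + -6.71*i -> [5.02, -1.69, -8.4, -15.11, -21.82]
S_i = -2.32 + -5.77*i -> [-2.32, -8.09, -13.86, -19.63, -25.4]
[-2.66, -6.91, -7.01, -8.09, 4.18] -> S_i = Random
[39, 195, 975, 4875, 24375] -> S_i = 39*5^i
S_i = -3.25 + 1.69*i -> [-3.25, -1.56, 0.13, 1.82, 3.51]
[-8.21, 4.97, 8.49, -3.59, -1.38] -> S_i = Random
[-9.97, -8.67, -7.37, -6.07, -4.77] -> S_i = -9.97 + 1.30*i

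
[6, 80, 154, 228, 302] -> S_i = 6 + 74*i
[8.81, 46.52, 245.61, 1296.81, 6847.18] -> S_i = 8.81*5.28^i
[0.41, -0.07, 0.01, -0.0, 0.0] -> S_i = 0.41*(-0.18)^i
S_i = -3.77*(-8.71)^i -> [-3.77, 32.84, -286.01, 2491.13, -21697.71]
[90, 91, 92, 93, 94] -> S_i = 90 + 1*i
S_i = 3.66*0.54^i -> [3.66, 1.98, 1.07, 0.58, 0.31]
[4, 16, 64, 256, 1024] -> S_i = 4*4^i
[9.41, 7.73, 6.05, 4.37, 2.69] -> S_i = 9.41 + -1.68*i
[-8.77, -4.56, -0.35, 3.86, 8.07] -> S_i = -8.77 + 4.21*i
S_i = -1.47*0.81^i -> [-1.47, -1.19, -0.96, -0.78, -0.63]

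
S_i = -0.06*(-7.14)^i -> [-0.06, 0.43, -3.06, 21.84, -155.94]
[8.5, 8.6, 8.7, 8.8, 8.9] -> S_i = 8.50 + 0.10*i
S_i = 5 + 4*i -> [5, 9, 13, 17, 21]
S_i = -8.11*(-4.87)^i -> [-8.11, 39.5, -192.34, 936.72, -4561.8]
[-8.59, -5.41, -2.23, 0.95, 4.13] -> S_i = -8.59 + 3.18*i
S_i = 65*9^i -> [65, 585, 5265, 47385, 426465]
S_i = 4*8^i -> [4, 32, 256, 2048, 16384]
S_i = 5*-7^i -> [5, -35, 245, -1715, 12005]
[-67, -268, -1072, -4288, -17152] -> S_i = -67*4^i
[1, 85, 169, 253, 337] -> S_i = 1 + 84*i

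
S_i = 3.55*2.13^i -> [3.55, 7.56, 16.11, 34.31, 73.07]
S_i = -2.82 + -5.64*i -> [-2.82, -8.46, -14.1, -19.74, -25.38]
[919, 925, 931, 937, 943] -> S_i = 919 + 6*i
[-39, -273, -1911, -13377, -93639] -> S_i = -39*7^i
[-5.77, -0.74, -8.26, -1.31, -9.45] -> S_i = Random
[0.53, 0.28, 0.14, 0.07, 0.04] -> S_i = 0.53*0.52^i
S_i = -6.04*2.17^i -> [-6.04, -13.11, -28.44, -61.72, -133.93]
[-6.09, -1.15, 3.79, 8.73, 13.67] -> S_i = -6.09 + 4.94*i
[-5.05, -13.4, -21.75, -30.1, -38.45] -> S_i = -5.05 + -8.35*i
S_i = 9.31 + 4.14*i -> [9.31, 13.45, 17.59, 21.73, 25.87]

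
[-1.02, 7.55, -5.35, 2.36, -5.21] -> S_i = Random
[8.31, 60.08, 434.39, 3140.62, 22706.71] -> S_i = 8.31*7.23^i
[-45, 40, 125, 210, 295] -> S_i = -45 + 85*i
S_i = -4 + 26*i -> [-4, 22, 48, 74, 100]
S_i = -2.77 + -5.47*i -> [-2.77, -8.24, -13.71, -19.18, -24.65]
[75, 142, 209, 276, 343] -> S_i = 75 + 67*i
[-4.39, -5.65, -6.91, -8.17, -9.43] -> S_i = -4.39 + -1.26*i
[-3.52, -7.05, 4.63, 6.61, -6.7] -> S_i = Random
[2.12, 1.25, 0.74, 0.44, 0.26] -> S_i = 2.12*0.59^i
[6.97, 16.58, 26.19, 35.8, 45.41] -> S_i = 6.97 + 9.61*i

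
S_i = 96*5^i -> [96, 480, 2400, 12000, 60000]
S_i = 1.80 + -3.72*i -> [1.8, -1.92, -5.64, -9.36, -13.08]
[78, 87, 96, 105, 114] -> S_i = 78 + 9*i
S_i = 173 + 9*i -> [173, 182, 191, 200, 209]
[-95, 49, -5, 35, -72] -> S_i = Random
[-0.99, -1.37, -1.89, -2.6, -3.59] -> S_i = -0.99*1.38^i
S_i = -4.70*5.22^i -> [-4.7, -24.53, -128.07, -668.51, -3489.63]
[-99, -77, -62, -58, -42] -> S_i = Random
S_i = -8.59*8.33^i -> [-8.59, -71.55, -596.05, -4965.1, -41359.3]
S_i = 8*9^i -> [8, 72, 648, 5832, 52488]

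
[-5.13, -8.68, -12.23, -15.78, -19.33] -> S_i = -5.13 + -3.55*i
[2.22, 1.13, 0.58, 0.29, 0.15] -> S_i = 2.22*0.51^i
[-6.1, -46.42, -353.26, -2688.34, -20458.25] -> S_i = -6.10*7.61^i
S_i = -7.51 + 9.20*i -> [-7.51, 1.69, 10.89, 20.09, 29.29]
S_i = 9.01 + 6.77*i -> [9.01, 15.78, 22.55, 29.32, 36.09]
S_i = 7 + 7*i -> [7, 14, 21, 28, 35]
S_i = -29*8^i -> [-29, -232, -1856, -14848, -118784]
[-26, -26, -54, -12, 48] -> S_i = Random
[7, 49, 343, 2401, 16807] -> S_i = 7*7^i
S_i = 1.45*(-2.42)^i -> [1.45, -3.51, 8.49, -20.55, 49.73]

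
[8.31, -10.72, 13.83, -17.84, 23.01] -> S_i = 8.31*(-1.29)^i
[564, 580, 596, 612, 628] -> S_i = 564 + 16*i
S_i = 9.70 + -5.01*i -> [9.7, 4.69, -0.32, -5.33, -10.34]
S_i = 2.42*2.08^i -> [2.42, 5.03, 10.47, 21.78, 45.3]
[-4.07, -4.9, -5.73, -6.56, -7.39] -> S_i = -4.07 + -0.83*i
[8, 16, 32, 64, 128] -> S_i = 8*2^i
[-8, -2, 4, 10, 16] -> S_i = -8 + 6*i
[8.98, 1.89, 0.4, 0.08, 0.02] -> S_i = 8.98*0.21^i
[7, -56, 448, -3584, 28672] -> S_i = 7*-8^i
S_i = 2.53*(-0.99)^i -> [2.53, -2.5, 2.48, -2.45, 2.43]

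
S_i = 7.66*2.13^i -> [7.66, 16.32, 34.75, 74.02, 157.67]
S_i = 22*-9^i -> [22, -198, 1782, -16038, 144342]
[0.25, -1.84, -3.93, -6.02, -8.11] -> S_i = 0.25 + -2.09*i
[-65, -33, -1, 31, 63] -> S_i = -65 + 32*i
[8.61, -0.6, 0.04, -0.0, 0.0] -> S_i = 8.61*(-0.07)^i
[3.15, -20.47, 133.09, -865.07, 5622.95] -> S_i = 3.15*(-6.50)^i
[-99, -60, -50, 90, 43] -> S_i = Random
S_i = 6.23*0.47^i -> [6.23, 2.93, 1.38, 0.65, 0.3]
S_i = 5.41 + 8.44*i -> [5.41, 13.85, 22.29, 30.73, 39.17]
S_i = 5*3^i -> [5, 15, 45, 135, 405]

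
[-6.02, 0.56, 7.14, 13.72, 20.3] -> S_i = -6.02 + 6.58*i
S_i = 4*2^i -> [4, 8, 16, 32, 64]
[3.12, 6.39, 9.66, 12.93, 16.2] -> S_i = 3.12 + 3.27*i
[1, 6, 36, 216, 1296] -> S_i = 1*6^i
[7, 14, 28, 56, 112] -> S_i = 7*2^i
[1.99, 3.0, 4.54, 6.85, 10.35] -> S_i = 1.99*1.51^i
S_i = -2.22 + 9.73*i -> [-2.22, 7.51, 17.24, 26.97, 36.7]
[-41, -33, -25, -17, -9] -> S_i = -41 + 8*i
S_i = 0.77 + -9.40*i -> [0.77, -8.63, -18.03, -27.43, -36.83]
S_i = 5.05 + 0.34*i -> [5.05, 5.39, 5.73, 6.07, 6.41]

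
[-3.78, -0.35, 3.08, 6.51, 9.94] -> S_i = -3.78 + 3.43*i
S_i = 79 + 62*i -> [79, 141, 203, 265, 327]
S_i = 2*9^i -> [2, 18, 162, 1458, 13122]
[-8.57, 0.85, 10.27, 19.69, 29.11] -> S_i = -8.57 + 9.42*i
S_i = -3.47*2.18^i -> [-3.47, -7.56, -16.49, -35.95, -78.37]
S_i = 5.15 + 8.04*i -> [5.15, 13.19, 21.23, 29.27, 37.31]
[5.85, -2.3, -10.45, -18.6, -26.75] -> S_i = 5.85 + -8.15*i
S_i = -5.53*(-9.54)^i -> [-5.53, 52.76, -503.29, 4801.43, -45805.61]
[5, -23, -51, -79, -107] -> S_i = 5 + -28*i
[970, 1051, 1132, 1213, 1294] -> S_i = 970 + 81*i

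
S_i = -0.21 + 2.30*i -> [-0.21, 2.09, 4.39, 6.69, 8.99]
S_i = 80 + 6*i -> [80, 86, 92, 98, 104]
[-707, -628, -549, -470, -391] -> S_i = -707 + 79*i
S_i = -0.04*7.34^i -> [-0.04, -0.29, -2.16, -15.82, -116.1]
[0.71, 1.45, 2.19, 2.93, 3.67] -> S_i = 0.71 + 0.74*i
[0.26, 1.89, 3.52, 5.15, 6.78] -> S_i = 0.26 + 1.63*i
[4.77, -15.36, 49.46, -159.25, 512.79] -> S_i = 4.77*(-3.22)^i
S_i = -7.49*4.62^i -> [-7.49, -34.6, -159.87, -738.6, -3412.32]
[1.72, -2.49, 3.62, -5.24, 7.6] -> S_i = 1.72*(-1.45)^i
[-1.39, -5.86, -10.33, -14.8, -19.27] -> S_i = -1.39 + -4.47*i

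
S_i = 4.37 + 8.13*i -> [4.37, 12.5, 20.63, 28.76, 36.89]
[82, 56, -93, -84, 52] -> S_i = Random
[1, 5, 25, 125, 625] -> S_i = 1*5^i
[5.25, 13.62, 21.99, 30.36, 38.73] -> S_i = 5.25 + 8.37*i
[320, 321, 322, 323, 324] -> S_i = 320 + 1*i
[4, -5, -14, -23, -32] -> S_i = 4 + -9*i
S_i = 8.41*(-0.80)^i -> [8.41, -6.73, 5.38, -4.31, 3.44]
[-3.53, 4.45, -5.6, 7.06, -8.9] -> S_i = -3.53*(-1.26)^i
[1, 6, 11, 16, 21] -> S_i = 1 + 5*i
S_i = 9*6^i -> [9, 54, 324, 1944, 11664]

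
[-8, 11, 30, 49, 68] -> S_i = -8 + 19*i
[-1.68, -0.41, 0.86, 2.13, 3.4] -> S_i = -1.68 + 1.27*i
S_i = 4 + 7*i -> [4, 11, 18, 25, 32]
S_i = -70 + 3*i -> [-70, -67, -64, -61, -58]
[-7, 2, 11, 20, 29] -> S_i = -7 + 9*i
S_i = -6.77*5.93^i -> [-6.77, -40.15, -238.07, -1411.73, -8371.58]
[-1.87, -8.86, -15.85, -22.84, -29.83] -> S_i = -1.87 + -6.99*i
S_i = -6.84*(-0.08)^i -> [-6.84, 0.55, -0.04, 0.0, -0.0]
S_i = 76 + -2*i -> [76, 74, 72, 70, 68]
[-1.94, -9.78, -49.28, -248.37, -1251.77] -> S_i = -1.94*5.04^i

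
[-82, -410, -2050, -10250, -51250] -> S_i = -82*5^i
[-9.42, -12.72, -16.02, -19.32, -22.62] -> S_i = -9.42 + -3.30*i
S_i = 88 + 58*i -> [88, 146, 204, 262, 320]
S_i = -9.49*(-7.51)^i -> [-9.49, 71.27, -535.24, 4019.63, -30187.42]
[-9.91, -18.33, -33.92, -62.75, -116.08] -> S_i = -9.91*1.85^i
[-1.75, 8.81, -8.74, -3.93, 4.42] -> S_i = Random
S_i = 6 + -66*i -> [6, -60, -126, -192, -258]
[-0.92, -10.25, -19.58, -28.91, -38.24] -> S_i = -0.92 + -9.33*i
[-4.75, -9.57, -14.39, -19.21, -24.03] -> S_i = -4.75 + -4.82*i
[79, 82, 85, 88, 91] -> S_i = 79 + 3*i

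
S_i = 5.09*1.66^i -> [5.09, 8.45, 14.03, 23.28, 38.65]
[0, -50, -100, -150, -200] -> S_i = 0 + -50*i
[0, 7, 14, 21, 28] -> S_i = 0 + 7*i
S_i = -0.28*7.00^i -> [-0.28, -1.96, -13.72, -96.04, -672.28]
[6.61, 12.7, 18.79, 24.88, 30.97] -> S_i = 6.61 + 6.09*i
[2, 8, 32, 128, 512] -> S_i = 2*4^i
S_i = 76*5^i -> [76, 380, 1900, 9500, 47500]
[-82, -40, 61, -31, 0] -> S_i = Random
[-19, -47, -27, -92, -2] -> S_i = Random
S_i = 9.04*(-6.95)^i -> [9.04, -62.83, 436.65, -3034.75, 21091.51]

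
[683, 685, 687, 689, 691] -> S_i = 683 + 2*i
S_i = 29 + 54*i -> [29, 83, 137, 191, 245]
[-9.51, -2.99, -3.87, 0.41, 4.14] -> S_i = Random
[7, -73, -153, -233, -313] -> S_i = 7 + -80*i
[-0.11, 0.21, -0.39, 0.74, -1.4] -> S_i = -0.11*(-1.89)^i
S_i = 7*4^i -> [7, 28, 112, 448, 1792]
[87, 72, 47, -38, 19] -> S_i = Random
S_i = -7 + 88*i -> [-7, 81, 169, 257, 345]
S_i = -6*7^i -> [-6, -42, -294, -2058, -14406]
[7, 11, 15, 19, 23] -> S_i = 7 + 4*i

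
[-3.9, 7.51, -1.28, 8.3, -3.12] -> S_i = Random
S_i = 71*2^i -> [71, 142, 284, 568, 1136]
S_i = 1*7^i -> [1, 7, 49, 343, 2401]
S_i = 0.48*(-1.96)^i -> [0.48, -0.94, 1.84, -3.61, 7.08]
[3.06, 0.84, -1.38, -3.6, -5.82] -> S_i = 3.06 + -2.22*i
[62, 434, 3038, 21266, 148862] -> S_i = 62*7^i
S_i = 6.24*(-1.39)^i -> [6.24, -8.67, 12.06, -16.76, 23.29]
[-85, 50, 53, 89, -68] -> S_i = Random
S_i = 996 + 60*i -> [996, 1056, 1116, 1176, 1236]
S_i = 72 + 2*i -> [72, 74, 76, 78, 80]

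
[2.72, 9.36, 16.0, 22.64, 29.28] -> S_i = 2.72 + 6.64*i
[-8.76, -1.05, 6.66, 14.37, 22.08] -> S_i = -8.76 + 7.71*i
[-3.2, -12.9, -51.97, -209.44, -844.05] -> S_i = -3.20*4.03^i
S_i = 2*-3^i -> [2, -6, 18, -54, 162]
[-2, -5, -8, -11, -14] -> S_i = -2 + -3*i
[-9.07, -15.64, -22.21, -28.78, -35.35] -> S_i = -9.07 + -6.57*i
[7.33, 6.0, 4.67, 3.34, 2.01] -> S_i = 7.33 + -1.33*i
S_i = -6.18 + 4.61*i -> [-6.18, -1.57, 3.04, 7.65, 12.26]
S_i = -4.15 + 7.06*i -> [-4.15, 2.91, 9.97, 17.03, 24.09]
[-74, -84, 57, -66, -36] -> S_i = Random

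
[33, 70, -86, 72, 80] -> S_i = Random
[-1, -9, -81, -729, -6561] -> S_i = -1*9^i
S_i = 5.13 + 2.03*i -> [5.13, 7.16, 9.19, 11.22, 13.25]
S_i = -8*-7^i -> [-8, 56, -392, 2744, -19208]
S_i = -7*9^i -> [-7, -63, -567, -5103, -45927]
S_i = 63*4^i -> [63, 252, 1008, 4032, 16128]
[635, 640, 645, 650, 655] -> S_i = 635 + 5*i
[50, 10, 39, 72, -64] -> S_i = Random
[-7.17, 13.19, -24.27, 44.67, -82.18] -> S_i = -7.17*(-1.84)^i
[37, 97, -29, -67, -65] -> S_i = Random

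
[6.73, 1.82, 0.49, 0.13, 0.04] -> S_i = 6.73*0.27^i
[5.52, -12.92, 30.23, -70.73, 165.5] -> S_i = 5.52*(-2.34)^i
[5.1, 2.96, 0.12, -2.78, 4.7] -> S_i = Random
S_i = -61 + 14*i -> [-61, -47, -33, -19, -5]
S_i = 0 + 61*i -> [0, 61, 122, 183, 244]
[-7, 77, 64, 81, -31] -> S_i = Random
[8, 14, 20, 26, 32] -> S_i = 8 + 6*i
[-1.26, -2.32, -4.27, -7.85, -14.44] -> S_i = -1.26*1.84^i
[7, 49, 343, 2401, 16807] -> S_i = 7*7^i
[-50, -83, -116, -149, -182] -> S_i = -50 + -33*i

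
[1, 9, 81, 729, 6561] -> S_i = 1*9^i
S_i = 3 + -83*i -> [3, -80, -163, -246, -329]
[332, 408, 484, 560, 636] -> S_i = 332 + 76*i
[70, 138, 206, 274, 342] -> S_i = 70 + 68*i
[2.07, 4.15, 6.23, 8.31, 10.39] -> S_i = 2.07 + 2.08*i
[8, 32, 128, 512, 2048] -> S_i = 8*4^i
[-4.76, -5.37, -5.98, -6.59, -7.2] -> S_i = -4.76 + -0.61*i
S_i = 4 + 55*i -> [4, 59, 114, 169, 224]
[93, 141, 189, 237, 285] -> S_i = 93 + 48*i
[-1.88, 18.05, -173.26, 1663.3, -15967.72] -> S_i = -1.88*(-9.60)^i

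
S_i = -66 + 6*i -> [-66, -60, -54, -48, -42]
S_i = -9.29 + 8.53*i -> [-9.29, -0.76, 7.77, 16.3, 24.83]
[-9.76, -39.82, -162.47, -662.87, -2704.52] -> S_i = -9.76*4.08^i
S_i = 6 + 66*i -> [6, 72, 138, 204, 270]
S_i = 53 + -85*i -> [53, -32, -117, -202, -287]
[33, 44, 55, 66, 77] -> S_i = 33 + 11*i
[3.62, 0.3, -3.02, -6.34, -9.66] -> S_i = 3.62 + -3.32*i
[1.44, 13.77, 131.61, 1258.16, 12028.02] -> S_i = 1.44*9.56^i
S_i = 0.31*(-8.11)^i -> [0.31, -2.51, 20.39, -165.36, 1341.05]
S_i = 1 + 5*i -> [1, 6, 11, 16, 21]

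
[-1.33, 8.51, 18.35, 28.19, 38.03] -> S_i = -1.33 + 9.84*i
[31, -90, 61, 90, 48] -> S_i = Random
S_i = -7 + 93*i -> [-7, 86, 179, 272, 365]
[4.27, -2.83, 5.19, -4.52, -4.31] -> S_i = Random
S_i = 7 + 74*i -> [7, 81, 155, 229, 303]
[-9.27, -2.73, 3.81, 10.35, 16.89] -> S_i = -9.27 + 6.54*i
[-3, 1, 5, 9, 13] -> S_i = -3 + 4*i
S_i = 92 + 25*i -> [92, 117, 142, 167, 192]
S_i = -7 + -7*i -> [-7, -14, -21, -28, -35]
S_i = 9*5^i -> [9, 45, 225, 1125, 5625]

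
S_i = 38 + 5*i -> [38, 43, 48, 53, 58]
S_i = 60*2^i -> [60, 120, 240, 480, 960]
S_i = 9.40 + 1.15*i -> [9.4, 10.55, 11.7, 12.85, 14.0]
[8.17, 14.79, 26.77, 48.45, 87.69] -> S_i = 8.17*1.81^i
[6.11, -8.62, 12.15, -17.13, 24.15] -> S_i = 6.11*(-1.41)^i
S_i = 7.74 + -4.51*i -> [7.74, 3.23, -1.28, -5.79, -10.3]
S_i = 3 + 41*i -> [3, 44, 85, 126, 167]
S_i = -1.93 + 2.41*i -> [-1.93, 0.48, 2.89, 5.3, 7.71]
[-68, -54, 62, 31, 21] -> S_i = Random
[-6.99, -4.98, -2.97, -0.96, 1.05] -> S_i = -6.99 + 2.01*i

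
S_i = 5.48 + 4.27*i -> [5.48, 9.75, 14.02, 18.29, 22.56]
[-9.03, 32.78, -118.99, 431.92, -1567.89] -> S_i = -9.03*(-3.63)^i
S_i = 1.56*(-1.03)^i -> [1.56, -1.61, 1.66, -1.7, 1.76]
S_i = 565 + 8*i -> [565, 573, 581, 589, 597]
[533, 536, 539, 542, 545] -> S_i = 533 + 3*i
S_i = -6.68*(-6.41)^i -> [-6.68, 42.82, -274.47, 1759.34, -11277.39]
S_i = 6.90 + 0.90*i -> [6.9, 7.8, 8.7, 9.6, 10.5]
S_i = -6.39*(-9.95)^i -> [-6.39, 63.58, -632.63, 6294.63, -62631.55]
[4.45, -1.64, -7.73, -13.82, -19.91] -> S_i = 4.45 + -6.09*i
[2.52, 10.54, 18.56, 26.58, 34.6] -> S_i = 2.52 + 8.02*i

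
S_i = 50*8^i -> [50, 400, 3200, 25600, 204800]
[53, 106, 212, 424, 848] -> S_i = 53*2^i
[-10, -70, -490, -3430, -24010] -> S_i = -10*7^i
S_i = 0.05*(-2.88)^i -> [0.05, -0.14, 0.41, -1.19, 3.44]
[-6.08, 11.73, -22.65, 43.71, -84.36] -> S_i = -6.08*(-1.93)^i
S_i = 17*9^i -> [17, 153, 1377, 12393, 111537]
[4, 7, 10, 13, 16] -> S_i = 4 + 3*i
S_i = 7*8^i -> [7, 56, 448, 3584, 28672]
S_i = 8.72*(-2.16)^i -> [8.72, -18.84, 40.68, -87.88, 189.82]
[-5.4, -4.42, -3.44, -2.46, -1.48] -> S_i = -5.40 + 0.98*i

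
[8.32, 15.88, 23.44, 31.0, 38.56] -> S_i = 8.32 + 7.56*i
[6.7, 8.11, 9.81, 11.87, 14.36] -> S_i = 6.70*1.21^i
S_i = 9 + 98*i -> [9, 107, 205, 303, 401]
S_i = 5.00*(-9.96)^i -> [5.0, -49.8, 496.01, -4940.24, 49204.79]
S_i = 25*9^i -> [25, 225, 2025, 18225, 164025]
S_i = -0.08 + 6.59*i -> [-0.08, 6.51, 13.1, 19.69, 26.28]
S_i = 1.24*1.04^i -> [1.24, 1.29, 1.34, 1.39, 1.45]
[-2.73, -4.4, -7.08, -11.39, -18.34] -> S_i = -2.73*1.61^i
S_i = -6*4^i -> [-6, -24, -96, -384, -1536]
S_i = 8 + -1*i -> [8, 7, 6, 5, 4]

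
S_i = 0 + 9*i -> [0, 9, 18, 27, 36]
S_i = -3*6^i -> [-3, -18, -108, -648, -3888]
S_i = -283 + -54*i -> [-283, -337, -391, -445, -499]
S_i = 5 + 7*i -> [5, 12, 19, 26, 33]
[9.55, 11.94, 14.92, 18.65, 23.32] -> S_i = 9.55*1.25^i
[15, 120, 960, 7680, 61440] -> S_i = 15*8^i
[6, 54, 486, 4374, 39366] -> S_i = 6*9^i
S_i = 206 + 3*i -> [206, 209, 212, 215, 218]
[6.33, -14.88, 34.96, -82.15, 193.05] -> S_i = 6.33*(-2.35)^i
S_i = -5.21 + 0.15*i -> [-5.21, -5.06, -4.91, -4.76, -4.61]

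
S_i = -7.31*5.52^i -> [-7.31, -40.35, -222.74, -1229.52, -6786.93]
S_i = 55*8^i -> [55, 440, 3520, 28160, 225280]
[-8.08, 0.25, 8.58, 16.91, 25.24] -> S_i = -8.08 + 8.33*i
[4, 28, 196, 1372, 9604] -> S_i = 4*7^i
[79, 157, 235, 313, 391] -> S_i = 79 + 78*i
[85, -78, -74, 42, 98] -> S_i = Random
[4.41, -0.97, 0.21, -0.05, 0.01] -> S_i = 4.41*(-0.22)^i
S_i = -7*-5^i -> [-7, 35, -175, 875, -4375]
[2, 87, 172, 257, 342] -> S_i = 2 + 85*i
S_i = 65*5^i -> [65, 325, 1625, 8125, 40625]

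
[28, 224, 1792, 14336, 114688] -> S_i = 28*8^i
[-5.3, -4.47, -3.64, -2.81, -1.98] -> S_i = -5.30 + 0.83*i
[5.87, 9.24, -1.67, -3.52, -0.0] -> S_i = Random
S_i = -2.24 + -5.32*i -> [-2.24, -7.56, -12.88, -18.2, -23.52]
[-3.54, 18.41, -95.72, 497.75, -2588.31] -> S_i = -3.54*(-5.20)^i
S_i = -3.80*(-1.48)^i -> [-3.8, 5.62, -8.32, 12.32, -18.23]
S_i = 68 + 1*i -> [68, 69, 70, 71, 72]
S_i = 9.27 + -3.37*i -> [9.27, 5.9, 2.53, -0.84, -4.21]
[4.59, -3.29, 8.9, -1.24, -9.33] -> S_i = Random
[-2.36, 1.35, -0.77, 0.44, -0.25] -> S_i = -2.36*(-0.57)^i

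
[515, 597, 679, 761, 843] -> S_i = 515 + 82*i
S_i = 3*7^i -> [3, 21, 147, 1029, 7203]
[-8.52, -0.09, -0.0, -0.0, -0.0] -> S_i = -8.52*0.01^i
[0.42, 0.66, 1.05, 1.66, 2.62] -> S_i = 0.42*1.58^i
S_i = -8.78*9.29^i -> [-8.78, -81.57, -757.75, -7039.5, -65396.93]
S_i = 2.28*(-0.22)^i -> [2.28, -0.5, 0.11, -0.02, 0.01]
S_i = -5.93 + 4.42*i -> [-5.93, -1.51, 2.91, 7.33, 11.75]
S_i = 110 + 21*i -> [110, 131, 152, 173, 194]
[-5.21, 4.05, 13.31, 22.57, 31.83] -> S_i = -5.21 + 9.26*i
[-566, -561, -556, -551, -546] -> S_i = -566 + 5*i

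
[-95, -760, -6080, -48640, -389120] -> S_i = -95*8^i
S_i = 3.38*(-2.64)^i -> [3.38, -8.92, 23.56, -62.19, 164.18]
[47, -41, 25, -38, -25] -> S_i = Random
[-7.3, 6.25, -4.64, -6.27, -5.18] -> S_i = Random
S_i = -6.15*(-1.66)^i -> [-6.15, 10.21, -16.95, 28.13, -46.7]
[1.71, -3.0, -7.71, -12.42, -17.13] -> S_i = 1.71 + -4.71*i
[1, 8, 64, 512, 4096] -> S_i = 1*8^i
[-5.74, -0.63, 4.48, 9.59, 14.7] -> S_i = -5.74 + 5.11*i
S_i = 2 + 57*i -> [2, 59, 116, 173, 230]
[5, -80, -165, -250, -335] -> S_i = 5 + -85*i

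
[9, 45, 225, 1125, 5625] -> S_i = 9*5^i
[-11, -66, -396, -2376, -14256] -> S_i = -11*6^i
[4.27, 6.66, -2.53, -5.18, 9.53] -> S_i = Random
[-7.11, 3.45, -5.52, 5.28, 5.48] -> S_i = Random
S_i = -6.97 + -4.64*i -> [-6.97, -11.61, -16.25, -20.89, -25.53]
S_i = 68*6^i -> [68, 408, 2448, 14688, 88128]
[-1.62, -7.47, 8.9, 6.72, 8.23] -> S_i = Random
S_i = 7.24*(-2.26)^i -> [7.24, -16.36, 36.98, -83.57, 188.87]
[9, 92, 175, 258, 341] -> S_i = 9 + 83*i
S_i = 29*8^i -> [29, 232, 1856, 14848, 118784]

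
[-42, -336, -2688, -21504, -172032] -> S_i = -42*8^i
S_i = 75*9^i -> [75, 675, 6075, 54675, 492075]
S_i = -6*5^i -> [-6, -30, -150, -750, -3750]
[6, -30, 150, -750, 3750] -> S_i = 6*-5^i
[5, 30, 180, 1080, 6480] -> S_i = 5*6^i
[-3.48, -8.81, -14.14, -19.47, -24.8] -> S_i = -3.48 + -5.33*i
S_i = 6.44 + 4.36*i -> [6.44, 10.8, 15.16, 19.52, 23.88]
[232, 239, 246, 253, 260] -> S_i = 232 + 7*i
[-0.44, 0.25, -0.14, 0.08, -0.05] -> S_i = -0.44*(-0.57)^i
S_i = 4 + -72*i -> [4, -68, -140, -212, -284]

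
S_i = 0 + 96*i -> [0, 96, 192, 288, 384]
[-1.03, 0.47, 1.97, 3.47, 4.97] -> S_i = -1.03 + 1.50*i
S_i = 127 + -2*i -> [127, 125, 123, 121, 119]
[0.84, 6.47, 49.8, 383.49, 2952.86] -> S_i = 0.84*7.70^i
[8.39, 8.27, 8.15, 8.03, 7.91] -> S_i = 8.39 + -0.12*i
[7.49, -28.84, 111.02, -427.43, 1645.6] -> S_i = 7.49*(-3.85)^i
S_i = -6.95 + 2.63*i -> [-6.95, -4.32, -1.69, 0.94, 3.57]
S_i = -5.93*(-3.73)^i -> [-5.93, 22.12, -82.5, 307.74, -1147.86]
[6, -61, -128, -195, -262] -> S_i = 6 + -67*i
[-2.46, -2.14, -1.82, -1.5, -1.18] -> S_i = -2.46 + 0.32*i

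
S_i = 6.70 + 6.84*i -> [6.7, 13.54, 20.38, 27.22, 34.06]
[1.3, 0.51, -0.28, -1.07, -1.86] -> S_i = 1.30 + -0.79*i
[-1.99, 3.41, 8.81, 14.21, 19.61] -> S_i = -1.99 + 5.40*i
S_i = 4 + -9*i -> [4, -5, -14, -23, -32]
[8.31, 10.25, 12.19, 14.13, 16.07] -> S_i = 8.31 + 1.94*i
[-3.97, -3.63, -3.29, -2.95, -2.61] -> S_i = -3.97 + 0.34*i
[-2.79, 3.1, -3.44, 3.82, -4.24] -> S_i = -2.79*(-1.11)^i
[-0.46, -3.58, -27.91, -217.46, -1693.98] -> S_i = -0.46*7.79^i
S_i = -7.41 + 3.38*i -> [-7.41, -4.03, -0.65, 2.73, 6.11]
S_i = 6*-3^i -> [6, -18, 54, -162, 486]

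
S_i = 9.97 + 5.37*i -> [9.97, 15.34, 20.71, 26.08, 31.45]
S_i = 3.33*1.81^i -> [3.33, 6.03, 10.91, 19.75, 35.74]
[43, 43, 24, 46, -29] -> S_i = Random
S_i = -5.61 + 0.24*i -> [-5.61, -5.37, -5.13, -4.89, -4.65]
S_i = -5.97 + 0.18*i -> [-5.97, -5.79, -5.61, -5.43, -5.25]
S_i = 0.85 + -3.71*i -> [0.85, -2.86, -6.57, -10.28, -13.99]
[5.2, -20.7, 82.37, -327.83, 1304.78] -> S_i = 5.20*(-3.98)^i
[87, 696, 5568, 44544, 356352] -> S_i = 87*8^i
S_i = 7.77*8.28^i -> [7.77, 64.34, 532.7, 4410.75, 36520.98]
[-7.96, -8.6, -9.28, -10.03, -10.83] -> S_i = -7.96*1.08^i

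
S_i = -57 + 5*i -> [-57, -52, -47, -42, -37]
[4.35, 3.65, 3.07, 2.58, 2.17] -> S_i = 4.35*0.84^i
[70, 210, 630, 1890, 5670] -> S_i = 70*3^i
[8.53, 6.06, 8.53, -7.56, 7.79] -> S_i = Random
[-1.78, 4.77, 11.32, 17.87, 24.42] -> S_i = -1.78 + 6.55*i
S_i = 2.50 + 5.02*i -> [2.5, 7.52, 12.54, 17.56, 22.58]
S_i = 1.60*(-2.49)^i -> [1.6, -3.98, 9.92, -24.7, 61.51]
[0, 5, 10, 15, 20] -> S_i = 0 + 5*i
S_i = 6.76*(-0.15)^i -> [6.76, -1.01, 0.15, -0.02, 0.0]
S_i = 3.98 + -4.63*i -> [3.98, -0.65, -5.28, -9.91, -14.54]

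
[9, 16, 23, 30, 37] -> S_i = 9 + 7*i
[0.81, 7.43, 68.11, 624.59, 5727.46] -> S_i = 0.81*9.17^i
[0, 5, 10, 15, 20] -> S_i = 0 + 5*i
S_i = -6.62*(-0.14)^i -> [-6.62, 0.93, -0.13, 0.02, -0.0]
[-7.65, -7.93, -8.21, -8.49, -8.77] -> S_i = -7.65 + -0.28*i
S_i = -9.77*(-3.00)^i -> [-9.77, 29.31, -87.93, 263.79, -791.37]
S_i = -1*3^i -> [-1, -3, -9, -27, -81]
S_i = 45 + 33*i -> [45, 78, 111, 144, 177]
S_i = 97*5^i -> [97, 485, 2425, 12125, 60625]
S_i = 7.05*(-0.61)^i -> [7.05, -4.3, 2.62, -1.6, 0.98]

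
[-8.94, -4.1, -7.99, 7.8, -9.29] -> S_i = Random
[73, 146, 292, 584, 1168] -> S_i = 73*2^i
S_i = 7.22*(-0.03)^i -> [7.22, -0.22, 0.01, -0.0, 0.0]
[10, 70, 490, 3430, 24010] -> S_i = 10*7^i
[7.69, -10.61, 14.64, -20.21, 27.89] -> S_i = 7.69*(-1.38)^i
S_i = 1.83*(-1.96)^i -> [1.83, -3.59, 7.03, -13.78, 27.01]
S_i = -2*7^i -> [-2, -14, -98, -686, -4802]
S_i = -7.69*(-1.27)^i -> [-7.69, 9.77, -12.4, 15.75, -20.01]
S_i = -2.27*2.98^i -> [-2.27, -6.76, -20.16, -60.07, -179.02]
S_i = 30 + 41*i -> [30, 71, 112, 153, 194]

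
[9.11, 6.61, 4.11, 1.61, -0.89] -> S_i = 9.11 + -2.50*i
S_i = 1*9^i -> [1, 9, 81, 729, 6561]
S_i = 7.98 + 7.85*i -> [7.98, 15.83, 23.68, 31.53, 39.38]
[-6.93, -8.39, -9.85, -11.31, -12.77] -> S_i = -6.93 + -1.46*i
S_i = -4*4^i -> [-4, -16, -64, -256, -1024]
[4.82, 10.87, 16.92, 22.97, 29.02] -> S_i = 4.82 + 6.05*i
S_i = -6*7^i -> [-6, -42, -294, -2058, -14406]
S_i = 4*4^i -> [4, 16, 64, 256, 1024]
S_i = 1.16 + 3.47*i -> [1.16, 4.63, 8.1, 11.57, 15.04]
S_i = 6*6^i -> [6, 36, 216, 1296, 7776]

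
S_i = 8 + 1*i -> [8, 9, 10, 11, 12]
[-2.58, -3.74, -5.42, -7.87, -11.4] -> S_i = -2.58*1.45^i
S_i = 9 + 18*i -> [9, 27, 45, 63, 81]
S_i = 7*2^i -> [7, 14, 28, 56, 112]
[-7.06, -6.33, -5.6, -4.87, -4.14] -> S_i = -7.06 + 0.73*i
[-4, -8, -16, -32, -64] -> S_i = -4*2^i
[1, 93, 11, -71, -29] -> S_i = Random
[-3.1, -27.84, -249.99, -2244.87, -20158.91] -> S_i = -3.10*8.98^i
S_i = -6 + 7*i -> [-6, 1, 8, 15, 22]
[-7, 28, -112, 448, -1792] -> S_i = -7*-4^i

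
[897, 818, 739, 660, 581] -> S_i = 897 + -79*i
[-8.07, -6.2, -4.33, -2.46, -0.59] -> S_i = -8.07 + 1.87*i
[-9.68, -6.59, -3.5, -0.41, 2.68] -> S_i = -9.68 + 3.09*i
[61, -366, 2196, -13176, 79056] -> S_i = 61*-6^i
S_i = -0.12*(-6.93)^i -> [-0.12, 0.83, -5.76, 39.94, -276.77]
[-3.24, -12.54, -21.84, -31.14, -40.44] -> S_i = -3.24 + -9.30*i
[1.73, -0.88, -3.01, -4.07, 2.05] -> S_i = Random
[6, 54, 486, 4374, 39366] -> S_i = 6*9^i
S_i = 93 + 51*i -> [93, 144, 195, 246, 297]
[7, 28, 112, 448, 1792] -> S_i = 7*4^i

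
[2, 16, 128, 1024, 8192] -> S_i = 2*8^i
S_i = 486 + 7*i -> [486, 493, 500, 507, 514]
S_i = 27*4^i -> [27, 108, 432, 1728, 6912]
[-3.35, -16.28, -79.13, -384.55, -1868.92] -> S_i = -3.35*4.86^i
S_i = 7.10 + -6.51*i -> [7.1, 0.59, -5.92, -12.43, -18.94]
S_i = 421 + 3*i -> [421, 424, 427, 430, 433]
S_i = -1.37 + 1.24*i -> [-1.37, -0.13, 1.11, 2.35, 3.59]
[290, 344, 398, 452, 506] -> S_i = 290 + 54*i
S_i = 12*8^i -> [12, 96, 768, 6144, 49152]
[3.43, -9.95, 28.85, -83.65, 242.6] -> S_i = 3.43*(-2.90)^i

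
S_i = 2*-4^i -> [2, -8, 32, -128, 512]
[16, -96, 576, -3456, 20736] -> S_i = 16*-6^i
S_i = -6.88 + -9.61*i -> [-6.88, -16.49, -26.1, -35.71, -45.32]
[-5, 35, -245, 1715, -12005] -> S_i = -5*-7^i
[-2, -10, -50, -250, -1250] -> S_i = -2*5^i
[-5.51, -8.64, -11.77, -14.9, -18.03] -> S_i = -5.51 + -3.13*i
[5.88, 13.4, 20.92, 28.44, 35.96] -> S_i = 5.88 + 7.52*i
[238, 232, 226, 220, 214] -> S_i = 238 + -6*i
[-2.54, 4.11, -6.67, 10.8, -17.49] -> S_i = -2.54*(-1.62)^i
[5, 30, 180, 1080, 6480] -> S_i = 5*6^i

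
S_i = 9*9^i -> [9, 81, 729, 6561, 59049]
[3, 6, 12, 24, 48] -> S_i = 3*2^i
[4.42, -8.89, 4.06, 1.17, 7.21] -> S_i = Random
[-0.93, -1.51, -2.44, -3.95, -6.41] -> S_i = -0.93*1.62^i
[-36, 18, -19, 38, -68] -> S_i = Random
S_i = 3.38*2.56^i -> [3.38, 8.65, 22.15, 56.71, 145.17]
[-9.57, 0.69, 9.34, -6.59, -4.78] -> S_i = Random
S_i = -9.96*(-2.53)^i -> [-9.96, 25.2, -63.75, 161.29, -408.08]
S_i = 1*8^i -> [1, 8, 64, 512, 4096]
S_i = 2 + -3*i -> [2, -1, -4, -7, -10]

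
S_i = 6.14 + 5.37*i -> [6.14, 11.51, 16.88, 22.25, 27.62]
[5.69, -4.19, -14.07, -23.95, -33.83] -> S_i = 5.69 + -9.88*i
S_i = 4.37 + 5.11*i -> [4.37, 9.48, 14.59, 19.7, 24.81]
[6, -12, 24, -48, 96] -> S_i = 6*-2^i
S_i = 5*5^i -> [5, 25, 125, 625, 3125]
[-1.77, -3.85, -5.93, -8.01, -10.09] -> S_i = -1.77 + -2.08*i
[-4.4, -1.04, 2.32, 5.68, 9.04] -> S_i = -4.40 + 3.36*i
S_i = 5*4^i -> [5, 20, 80, 320, 1280]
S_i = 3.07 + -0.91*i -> [3.07, 2.16, 1.25, 0.34, -0.57]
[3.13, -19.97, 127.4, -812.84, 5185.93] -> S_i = 3.13*(-6.38)^i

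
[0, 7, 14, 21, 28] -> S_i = 0 + 7*i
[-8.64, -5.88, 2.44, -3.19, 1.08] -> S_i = Random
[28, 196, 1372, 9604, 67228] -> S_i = 28*7^i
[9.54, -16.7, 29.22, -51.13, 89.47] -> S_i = 9.54*(-1.75)^i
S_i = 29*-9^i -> [29, -261, 2349, -21141, 190269]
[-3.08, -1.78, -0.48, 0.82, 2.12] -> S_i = -3.08 + 1.30*i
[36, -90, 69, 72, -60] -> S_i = Random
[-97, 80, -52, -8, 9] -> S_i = Random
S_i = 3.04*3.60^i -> [3.04, 10.94, 39.4, 141.83, 510.6]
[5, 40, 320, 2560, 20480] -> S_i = 5*8^i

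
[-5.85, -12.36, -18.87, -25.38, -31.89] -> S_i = -5.85 + -6.51*i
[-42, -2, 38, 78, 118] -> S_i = -42 + 40*i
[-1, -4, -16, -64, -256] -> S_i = -1*4^i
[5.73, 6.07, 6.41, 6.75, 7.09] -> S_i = 5.73 + 0.34*i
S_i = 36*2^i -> [36, 72, 144, 288, 576]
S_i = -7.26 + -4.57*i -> [-7.26, -11.83, -16.4, -20.97, -25.54]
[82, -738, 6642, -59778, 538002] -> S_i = 82*-9^i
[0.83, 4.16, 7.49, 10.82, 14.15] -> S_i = 0.83 + 3.33*i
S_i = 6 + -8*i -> [6, -2, -10, -18, -26]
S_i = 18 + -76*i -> [18, -58, -134, -210, -286]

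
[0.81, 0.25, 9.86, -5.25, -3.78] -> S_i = Random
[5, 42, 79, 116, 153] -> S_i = 5 + 37*i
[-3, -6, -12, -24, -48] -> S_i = -3*2^i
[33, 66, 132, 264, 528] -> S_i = 33*2^i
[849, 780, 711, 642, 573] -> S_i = 849 + -69*i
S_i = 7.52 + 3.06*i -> [7.52, 10.58, 13.64, 16.7, 19.76]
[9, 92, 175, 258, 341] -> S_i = 9 + 83*i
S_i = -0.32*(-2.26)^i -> [-0.32, 0.72, -1.63, 3.69, -8.35]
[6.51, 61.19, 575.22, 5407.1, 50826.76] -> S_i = 6.51*9.40^i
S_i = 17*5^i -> [17, 85, 425, 2125, 10625]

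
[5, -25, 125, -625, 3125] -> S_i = 5*-5^i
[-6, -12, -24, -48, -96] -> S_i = -6*2^i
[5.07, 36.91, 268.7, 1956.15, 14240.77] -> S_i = 5.07*7.28^i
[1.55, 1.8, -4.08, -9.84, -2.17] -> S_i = Random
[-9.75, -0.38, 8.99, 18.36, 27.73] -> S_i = -9.75 + 9.37*i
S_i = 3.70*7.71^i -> [3.7, 28.53, 219.94, 1695.76, 13074.32]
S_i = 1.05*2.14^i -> [1.05, 2.25, 4.81, 10.29, 22.02]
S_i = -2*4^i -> [-2, -8, -32, -128, -512]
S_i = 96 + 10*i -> [96, 106, 116, 126, 136]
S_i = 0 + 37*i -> [0, 37, 74, 111, 148]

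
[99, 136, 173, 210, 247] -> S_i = 99 + 37*i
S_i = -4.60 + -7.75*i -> [-4.6, -12.35, -20.1, -27.85, -35.6]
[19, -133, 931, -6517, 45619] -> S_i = 19*-7^i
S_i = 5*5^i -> [5, 25, 125, 625, 3125]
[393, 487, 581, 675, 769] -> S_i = 393 + 94*i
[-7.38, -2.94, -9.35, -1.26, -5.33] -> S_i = Random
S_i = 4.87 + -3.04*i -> [4.87, 1.83, -1.21, -4.25, -7.29]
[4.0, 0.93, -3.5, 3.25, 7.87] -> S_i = Random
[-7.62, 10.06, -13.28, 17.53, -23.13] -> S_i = -7.62*(-1.32)^i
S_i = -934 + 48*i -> [-934, -886, -838, -790, -742]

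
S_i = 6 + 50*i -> [6, 56, 106, 156, 206]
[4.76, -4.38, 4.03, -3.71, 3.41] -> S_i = 4.76*(-0.92)^i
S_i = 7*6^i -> [7, 42, 252, 1512, 9072]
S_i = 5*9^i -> [5, 45, 405, 3645, 32805]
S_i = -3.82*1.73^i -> [-3.82, -6.61, -11.43, -19.78, -34.22]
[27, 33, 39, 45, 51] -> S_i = 27 + 6*i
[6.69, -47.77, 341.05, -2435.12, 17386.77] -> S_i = 6.69*(-7.14)^i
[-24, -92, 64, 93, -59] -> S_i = Random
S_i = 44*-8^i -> [44, -352, 2816, -22528, 180224]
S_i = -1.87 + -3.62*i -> [-1.87, -5.49, -9.11, -12.73, -16.35]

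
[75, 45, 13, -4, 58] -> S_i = Random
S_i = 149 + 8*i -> [149, 157, 165, 173, 181]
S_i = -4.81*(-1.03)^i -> [-4.81, 4.95, -5.1, 5.26, -5.41]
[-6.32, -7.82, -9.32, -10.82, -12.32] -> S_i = -6.32 + -1.50*i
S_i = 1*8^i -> [1, 8, 64, 512, 4096]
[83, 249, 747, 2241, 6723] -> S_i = 83*3^i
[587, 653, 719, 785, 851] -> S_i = 587 + 66*i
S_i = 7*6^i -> [7, 42, 252, 1512, 9072]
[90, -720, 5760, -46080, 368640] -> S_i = 90*-8^i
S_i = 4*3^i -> [4, 12, 36, 108, 324]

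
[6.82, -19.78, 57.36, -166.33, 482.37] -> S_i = 6.82*(-2.90)^i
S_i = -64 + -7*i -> [-64, -71, -78, -85, -92]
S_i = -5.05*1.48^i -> [-5.05, -7.47, -11.06, -16.37, -24.23]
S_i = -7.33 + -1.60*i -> [-7.33, -8.93, -10.53, -12.13, -13.73]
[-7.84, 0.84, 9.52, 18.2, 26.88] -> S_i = -7.84 + 8.68*i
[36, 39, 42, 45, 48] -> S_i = 36 + 3*i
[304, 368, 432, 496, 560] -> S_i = 304 + 64*i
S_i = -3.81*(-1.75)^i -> [-3.81, 6.67, -11.67, 20.42, -35.73]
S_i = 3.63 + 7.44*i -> [3.63, 11.07, 18.51, 25.95, 33.39]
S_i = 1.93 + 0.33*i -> [1.93, 2.26, 2.59, 2.92, 3.25]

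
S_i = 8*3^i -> [8, 24, 72, 216, 648]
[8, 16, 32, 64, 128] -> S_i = 8*2^i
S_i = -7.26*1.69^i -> [-7.26, -12.27, -20.74, -35.04, -59.22]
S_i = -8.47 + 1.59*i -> [-8.47, -6.88, -5.29, -3.7, -2.11]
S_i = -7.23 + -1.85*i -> [-7.23, -9.08, -10.93, -12.78, -14.63]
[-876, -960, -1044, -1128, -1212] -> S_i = -876 + -84*i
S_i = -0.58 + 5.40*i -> [-0.58, 4.82, 10.22, 15.62, 21.02]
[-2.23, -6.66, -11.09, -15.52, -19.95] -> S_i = -2.23 + -4.43*i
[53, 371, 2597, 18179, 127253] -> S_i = 53*7^i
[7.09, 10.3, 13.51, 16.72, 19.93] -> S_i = 7.09 + 3.21*i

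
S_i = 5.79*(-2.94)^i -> [5.79, -17.02, 50.05, -147.14, 432.58]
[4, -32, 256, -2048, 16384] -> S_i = 4*-8^i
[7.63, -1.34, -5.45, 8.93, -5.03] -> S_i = Random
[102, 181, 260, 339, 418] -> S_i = 102 + 79*i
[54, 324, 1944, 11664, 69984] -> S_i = 54*6^i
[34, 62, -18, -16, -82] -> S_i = Random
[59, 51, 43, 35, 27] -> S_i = 59 + -8*i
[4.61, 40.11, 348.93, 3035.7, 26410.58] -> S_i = 4.61*8.70^i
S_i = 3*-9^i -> [3, -27, 243, -2187, 19683]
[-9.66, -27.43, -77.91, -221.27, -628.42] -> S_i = -9.66*2.84^i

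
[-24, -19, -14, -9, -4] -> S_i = -24 + 5*i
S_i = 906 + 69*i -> [906, 975, 1044, 1113, 1182]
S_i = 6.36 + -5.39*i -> [6.36, 0.97, -4.42, -9.81, -15.2]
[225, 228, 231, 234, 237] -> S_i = 225 + 3*i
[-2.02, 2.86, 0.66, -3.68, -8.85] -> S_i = Random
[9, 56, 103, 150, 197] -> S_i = 9 + 47*i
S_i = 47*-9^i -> [47, -423, 3807, -34263, 308367]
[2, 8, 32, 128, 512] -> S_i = 2*4^i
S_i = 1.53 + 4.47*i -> [1.53, 6.0, 10.47, 14.94, 19.41]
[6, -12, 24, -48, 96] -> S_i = 6*-2^i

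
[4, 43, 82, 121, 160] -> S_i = 4 + 39*i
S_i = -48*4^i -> [-48, -192, -768, -3072, -12288]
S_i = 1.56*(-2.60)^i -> [1.56, -4.06, 10.55, -27.42, 71.29]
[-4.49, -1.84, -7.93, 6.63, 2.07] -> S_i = Random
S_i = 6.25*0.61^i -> [6.25, 3.81, 2.33, 1.42, 0.87]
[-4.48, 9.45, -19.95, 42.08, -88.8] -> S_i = -4.48*(-2.11)^i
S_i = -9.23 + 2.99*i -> [-9.23, -6.24, -3.25, -0.26, 2.73]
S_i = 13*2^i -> [13, 26, 52, 104, 208]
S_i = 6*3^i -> [6, 18, 54, 162, 486]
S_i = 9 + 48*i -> [9, 57, 105, 153, 201]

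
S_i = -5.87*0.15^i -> [-5.87, -0.88, -0.13, -0.02, -0.0]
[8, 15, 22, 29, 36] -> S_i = 8 + 7*i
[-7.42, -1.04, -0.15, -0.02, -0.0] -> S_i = -7.42*0.14^i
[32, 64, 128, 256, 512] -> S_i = 32*2^i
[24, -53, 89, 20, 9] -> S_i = Random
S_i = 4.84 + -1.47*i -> [4.84, 3.37, 1.9, 0.43, -1.04]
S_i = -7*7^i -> [-7, -49, -343, -2401, -16807]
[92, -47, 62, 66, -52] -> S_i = Random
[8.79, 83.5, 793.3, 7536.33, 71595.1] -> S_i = 8.79*9.50^i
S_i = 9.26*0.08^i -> [9.26, 0.74, 0.06, 0.0, 0.0]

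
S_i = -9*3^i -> [-9, -27, -81, -243, -729]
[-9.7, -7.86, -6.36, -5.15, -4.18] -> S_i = -9.70*0.81^i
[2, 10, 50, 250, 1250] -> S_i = 2*5^i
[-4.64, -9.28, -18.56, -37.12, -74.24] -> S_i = -4.64*2.00^i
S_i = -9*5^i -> [-9, -45, -225, -1125, -5625]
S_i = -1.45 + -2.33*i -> [-1.45, -3.78, -6.11, -8.44, -10.77]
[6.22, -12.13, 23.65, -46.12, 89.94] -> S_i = 6.22*(-1.95)^i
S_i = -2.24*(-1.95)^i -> [-2.24, 4.37, -8.52, 16.61, -32.39]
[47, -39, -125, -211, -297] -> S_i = 47 + -86*i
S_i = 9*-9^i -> [9, -81, 729, -6561, 59049]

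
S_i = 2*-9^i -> [2, -18, 162, -1458, 13122]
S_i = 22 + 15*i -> [22, 37, 52, 67, 82]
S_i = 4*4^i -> [4, 16, 64, 256, 1024]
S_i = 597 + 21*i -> [597, 618, 639, 660, 681]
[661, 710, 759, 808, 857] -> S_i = 661 + 49*i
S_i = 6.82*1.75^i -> [6.82, 11.94, 20.89, 36.55, 63.96]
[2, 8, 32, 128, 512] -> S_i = 2*4^i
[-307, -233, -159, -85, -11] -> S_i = -307 + 74*i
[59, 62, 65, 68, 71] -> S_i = 59 + 3*i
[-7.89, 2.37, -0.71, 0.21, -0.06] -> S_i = -7.89*(-0.30)^i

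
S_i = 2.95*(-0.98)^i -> [2.95, -2.89, 2.83, -2.78, 2.72]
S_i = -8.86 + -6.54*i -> [-8.86, -15.4, -21.94, -28.48, -35.02]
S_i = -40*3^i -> [-40, -120, -360, -1080, -3240]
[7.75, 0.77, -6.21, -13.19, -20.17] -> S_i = 7.75 + -6.98*i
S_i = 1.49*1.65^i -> [1.49, 2.46, 4.06, 6.69, 11.04]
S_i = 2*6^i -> [2, 12, 72, 432, 2592]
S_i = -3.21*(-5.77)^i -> [-3.21, 18.52, -106.87, 616.64, -3558.02]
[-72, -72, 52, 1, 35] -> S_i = Random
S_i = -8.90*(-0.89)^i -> [-8.9, 7.92, -7.05, 6.27, -5.58]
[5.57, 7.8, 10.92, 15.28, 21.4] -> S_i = 5.57*1.40^i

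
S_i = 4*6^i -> [4, 24, 144, 864, 5184]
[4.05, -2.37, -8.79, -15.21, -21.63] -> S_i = 4.05 + -6.42*i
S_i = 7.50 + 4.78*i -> [7.5, 12.28, 17.06, 21.84, 26.62]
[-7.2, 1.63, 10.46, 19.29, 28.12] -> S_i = -7.20 + 8.83*i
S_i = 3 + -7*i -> [3, -4, -11, -18, -25]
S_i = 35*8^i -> [35, 280, 2240, 17920, 143360]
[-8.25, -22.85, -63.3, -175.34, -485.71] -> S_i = -8.25*2.77^i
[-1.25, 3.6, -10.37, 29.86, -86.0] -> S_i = -1.25*(-2.88)^i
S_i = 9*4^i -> [9, 36, 144, 576, 2304]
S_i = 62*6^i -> [62, 372, 2232, 13392, 80352]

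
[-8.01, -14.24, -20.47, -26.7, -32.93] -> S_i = -8.01 + -6.23*i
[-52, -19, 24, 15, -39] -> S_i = Random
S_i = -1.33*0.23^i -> [-1.33, -0.31, -0.07, -0.02, -0.0]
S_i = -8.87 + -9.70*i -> [-8.87, -18.57, -28.27, -37.97, -47.67]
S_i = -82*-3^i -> [-82, 246, -738, 2214, -6642]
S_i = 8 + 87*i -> [8, 95, 182, 269, 356]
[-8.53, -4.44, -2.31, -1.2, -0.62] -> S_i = -8.53*0.52^i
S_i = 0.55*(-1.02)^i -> [0.55, -0.56, 0.57, -0.58, 0.6]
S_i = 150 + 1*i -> [150, 151, 152, 153, 154]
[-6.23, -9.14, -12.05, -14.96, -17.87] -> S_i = -6.23 + -2.91*i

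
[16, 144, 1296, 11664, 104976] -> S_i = 16*9^i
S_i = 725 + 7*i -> [725, 732, 739, 746, 753]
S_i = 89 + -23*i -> [89, 66, 43, 20, -3]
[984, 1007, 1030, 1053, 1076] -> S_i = 984 + 23*i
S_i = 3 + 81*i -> [3, 84, 165, 246, 327]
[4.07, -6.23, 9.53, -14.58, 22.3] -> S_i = 4.07*(-1.53)^i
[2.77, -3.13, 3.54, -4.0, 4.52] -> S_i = 2.77*(-1.13)^i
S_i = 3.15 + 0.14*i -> [3.15, 3.29, 3.43, 3.57, 3.71]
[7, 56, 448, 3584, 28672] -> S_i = 7*8^i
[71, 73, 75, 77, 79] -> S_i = 71 + 2*i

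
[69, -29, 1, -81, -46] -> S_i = Random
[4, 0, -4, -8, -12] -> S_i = 4 + -4*i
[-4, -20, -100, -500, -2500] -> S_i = -4*5^i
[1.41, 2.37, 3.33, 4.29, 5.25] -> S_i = 1.41 + 0.96*i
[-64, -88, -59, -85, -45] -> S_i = Random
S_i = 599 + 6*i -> [599, 605, 611, 617, 623]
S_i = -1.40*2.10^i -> [-1.4, -2.94, -6.17, -12.97, -27.23]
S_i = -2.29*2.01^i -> [-2.29, -4.6, -9.25, -18.6, -37.38]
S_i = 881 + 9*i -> [881, 890, 899, 908, 917]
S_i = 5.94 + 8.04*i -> [5.94, 13.98, 22.02, 30.06, 38.1]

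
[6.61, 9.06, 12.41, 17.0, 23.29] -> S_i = 6.61*1.37^i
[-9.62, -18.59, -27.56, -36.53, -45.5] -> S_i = -9.62 + -8.97*i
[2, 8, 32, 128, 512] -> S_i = 2*4^i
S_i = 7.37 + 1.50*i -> [7.37, 8.87, 10.37, 11.87, 13.37]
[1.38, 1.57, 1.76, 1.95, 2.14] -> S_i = 1.38 + 0.19*i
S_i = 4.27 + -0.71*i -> [4.27, 3.56, 2.85, 2.14, 1.43]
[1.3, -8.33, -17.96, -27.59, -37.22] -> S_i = 1.30 + -9.63*i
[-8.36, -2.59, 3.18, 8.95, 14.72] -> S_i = -8.36 + 5.77*i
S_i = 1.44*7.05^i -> [1.44, 10.15, 71.57, 504.58, 3557.29]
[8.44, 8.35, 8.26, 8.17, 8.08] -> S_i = 8.44 + -0.09*i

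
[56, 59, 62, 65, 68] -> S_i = 56 + 3*i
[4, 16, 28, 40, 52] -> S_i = 4 + 12*i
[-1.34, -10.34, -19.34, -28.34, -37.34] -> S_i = -1.34 + -9.00*i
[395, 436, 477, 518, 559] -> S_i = 395 + 41*i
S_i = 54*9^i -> [54, 486, 4374, 39366, 354294]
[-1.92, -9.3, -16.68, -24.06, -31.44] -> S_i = -1.92 + -7.38*i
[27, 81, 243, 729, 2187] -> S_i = 27*3^i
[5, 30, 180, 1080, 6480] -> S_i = 5*6^i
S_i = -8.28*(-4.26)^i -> [-8.28, 35.27, -150.26, 640.12, -2726.9]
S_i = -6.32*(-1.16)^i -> [-6.32, 7.33, -8.5, 9.86, -11.44]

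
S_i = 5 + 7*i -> [5, 12, 19, 26, 33]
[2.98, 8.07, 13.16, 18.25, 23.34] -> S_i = 2.98 + 5.09*i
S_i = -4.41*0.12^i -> [-4.41, -0.53, -0.06, -0.01, -0.0]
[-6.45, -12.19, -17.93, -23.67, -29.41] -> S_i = -6.45 + -5.74*i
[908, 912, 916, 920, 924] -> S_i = 908 + 4*i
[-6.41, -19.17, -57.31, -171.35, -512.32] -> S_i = -6.41*2.99^i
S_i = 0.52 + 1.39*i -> [0.52, 1.91, 3.3, 4.69, 6.08]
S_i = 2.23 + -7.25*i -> [2.23, -5.02, -12.27, -19.52, -26.77]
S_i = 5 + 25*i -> [5, 30, 55, 80, 105]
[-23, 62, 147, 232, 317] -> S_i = -23 + 85*i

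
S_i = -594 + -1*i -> [-594, -595, -596, -597, -598]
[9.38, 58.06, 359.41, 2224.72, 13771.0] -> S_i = 9.38*6.19^i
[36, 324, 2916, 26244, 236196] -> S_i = 36*9^i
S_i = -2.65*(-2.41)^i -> [-2.65, 6.39, -15.39, 37.09, -89.4]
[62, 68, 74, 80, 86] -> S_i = 62 + 6*i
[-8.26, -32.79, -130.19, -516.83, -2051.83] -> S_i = -8.26*3.97^i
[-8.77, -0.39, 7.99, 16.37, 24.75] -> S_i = -8.77 + 8.38*i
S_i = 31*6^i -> [31, 186, 1116, 6696, 40176]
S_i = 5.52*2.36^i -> [5.52, 13.03, 30.74, 72.56, 171.23]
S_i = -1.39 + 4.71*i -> [-1.39, 3.32, 8.03, 12.74, 17.45]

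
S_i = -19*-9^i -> [-19, 171, -1539, 13851, -124659]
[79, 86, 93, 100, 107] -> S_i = 79 + 7*i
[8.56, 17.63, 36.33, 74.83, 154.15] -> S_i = 8.56*2.06^i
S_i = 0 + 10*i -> [0, 10, 20, 30, 40]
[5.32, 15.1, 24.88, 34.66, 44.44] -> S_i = 5.32 + 9.78*i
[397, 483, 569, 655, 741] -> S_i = 397 + 86*i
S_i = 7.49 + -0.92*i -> [7.49, 6.57, 5.65, 4.73, 3.81]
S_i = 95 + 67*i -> [95, 162, 229, 296, 363]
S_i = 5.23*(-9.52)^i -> [5.23, -49.79, 474.0, -4512.45, 42958.54]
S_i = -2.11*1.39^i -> [-2.11, -2.93, -4.08, -5.67, -7.88]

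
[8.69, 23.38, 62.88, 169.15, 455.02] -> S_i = 8.69*2.69^i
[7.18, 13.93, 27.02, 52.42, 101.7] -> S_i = 7.18*1.94^i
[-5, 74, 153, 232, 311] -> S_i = -5 + 79*i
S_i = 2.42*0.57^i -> [2.42, 1.38, 0.79, 0.45, 0.26]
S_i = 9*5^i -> [9, 45, 225, 1125, 5625]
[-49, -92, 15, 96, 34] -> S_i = Random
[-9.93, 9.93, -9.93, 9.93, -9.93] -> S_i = -9.93*(-1.00)^i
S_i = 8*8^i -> [8, 64, 512, 4096, 32768]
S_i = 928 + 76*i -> [928, 1004, 1080, 1156, 1232]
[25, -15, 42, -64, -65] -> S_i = Random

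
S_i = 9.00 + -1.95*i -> [9.0, 7.05, 5.1, 3.15, 1.2]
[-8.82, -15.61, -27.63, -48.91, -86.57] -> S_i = -8.82*1.77^i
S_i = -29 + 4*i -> [-29, -25, -21, -17, -13]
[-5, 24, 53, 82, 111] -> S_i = -5 + 29*i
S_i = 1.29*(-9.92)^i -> [1.29, -12.8, 126.94, -1259.29, 12492.13]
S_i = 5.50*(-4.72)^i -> [5.5, -25.96, 122.53, -578.35, 2729.8]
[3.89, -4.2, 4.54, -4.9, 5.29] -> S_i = 3.89*(-1.08)^i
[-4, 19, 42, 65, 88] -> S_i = -4 + 23*i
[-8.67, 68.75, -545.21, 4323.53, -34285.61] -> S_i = -8.67*(-7.93)^i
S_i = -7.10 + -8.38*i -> [-7.1, -15.48, -23.86, -32.24, -40.62]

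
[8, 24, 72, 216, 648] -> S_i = 8*3^i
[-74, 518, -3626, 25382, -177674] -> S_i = -74*-7^i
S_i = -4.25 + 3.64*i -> [-4.25, -0.61, 3.03, 6.67, 10.31]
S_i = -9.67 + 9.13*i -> [-9.67, -0.54, 8.59, 17.72, 26.85]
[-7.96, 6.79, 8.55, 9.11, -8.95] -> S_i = Random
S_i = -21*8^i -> [-21, -168, -1344, -10752, -86016]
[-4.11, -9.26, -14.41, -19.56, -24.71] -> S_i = -4.11 + -5.15*i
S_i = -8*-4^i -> [-8, 32, -128, 512, -2048]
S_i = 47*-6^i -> [47, -282, 1692, -10152, 60912]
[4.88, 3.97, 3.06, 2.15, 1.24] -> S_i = 4.88 + -0.91*i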